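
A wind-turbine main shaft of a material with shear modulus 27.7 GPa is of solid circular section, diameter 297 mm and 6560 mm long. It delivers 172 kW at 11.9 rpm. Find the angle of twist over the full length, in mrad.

42.8 mrad

ω = 2π·11.9/60 = 1.246 rad/s, so T = P/ω = 172×10³ / 1.246 = 138000 N·m.
J = πd⁴/32 = π(0.297)⁴/32 = 7.639×10^-4 m⁴.
θ = T·L/(G·J) = 138000 × 6.56 / (27.7×10⁹ × 7.639×10^-4) = 0.04279 rad.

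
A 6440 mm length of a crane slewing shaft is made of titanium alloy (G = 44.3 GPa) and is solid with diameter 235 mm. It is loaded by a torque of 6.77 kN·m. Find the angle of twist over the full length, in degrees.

0.188°

J = πd⁴/32 = π(0.235)⁴/32 = 2.994×10^-4 m⁴.
θ = T·L/(G·J) = 6770 × 6.44 / (44.3×10⁹ × 2.994×10^-4) = 3.287×10^-3 rad.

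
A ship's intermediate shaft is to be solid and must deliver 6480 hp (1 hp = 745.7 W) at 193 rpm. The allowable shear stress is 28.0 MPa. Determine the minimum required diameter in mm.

ω = 2π·193/60 = 20.21 rad/s, so T = P/ω = 6480×745.7 / 20.21 = 239100 N·m.
For a solid shaft τ_max = 16T/(πd³), so d = (16T/(π τ_allow))^(1/3) = (16·239100/(π·2.80×10^7))^(1/3) = 0.3517 m.

352 mm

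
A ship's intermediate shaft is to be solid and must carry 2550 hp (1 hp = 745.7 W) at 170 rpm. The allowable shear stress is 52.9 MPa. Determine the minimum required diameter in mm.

217 mm

ω = 2π·170/60 = 17.80 rad/s, so T = P/ω = 2550×745.7 / 17.80 = 106800 N·m.
For a solid shaft τ_max = 16T/(πd³), so d = (16T/(π τ_allow))^(1/3) = (16·106800/(π·5.29×10^7))^(1/3) = 0.2175 m.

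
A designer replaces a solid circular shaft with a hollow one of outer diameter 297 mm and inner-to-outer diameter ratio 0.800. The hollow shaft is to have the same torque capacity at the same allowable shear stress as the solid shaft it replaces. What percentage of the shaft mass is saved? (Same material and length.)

48.8 %

Equal τ_max and T ⇒ the solid shaft needs d_s³ = d_o³(1−k⁴), so d_s = 297·(1−0.800⁴)^(1/3) = 249.2 mm.
Area ratio A_h/A_s = d_o²(1−k²)/d_s² = (1−k²)/(1−k⁴)^(2/3) = 0.5115.
Mass saving = 1 − 0.5115 = 48.8 %.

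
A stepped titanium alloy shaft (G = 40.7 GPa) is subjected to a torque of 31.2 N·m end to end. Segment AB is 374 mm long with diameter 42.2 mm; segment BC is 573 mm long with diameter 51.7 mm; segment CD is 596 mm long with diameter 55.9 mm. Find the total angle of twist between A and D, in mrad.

2.02 mrad

J_AB = π(0.0422)⁴/32 = 3.11×10^-7 m⁴; J_BC = π(0.0517)⁴/32 = 7.01×10^-7 m⁴; J_CD = π(0.0559)⁴/32 = 9.59×10^-7 m⁴.
θ = (T/G)·Σ L_i/J_i = (31.20/40.7×10⁹)·(0.374/3.11×10^-7 + 0.573/7.01×10^-7 + 0.596/9.59×10^-7) = 2.024×10^-3 rad.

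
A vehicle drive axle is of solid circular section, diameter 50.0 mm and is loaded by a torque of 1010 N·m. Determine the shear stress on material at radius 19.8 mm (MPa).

32.6 MPa

J = πd⁴/32 = π(0.0500)⁴/32 = 6.136×10^-7 m⁴.
Shear stress varies linearly with radius: τ = T·r/J = 1010 × 0.0198 / 6.136×10^-7 = 3.259×10^7 Pa.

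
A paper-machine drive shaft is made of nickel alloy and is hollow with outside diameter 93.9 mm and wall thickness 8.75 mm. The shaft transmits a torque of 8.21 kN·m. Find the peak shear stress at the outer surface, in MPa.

89.9 MPa

J = π(d_o⁴ − d_i⁴)/32 = π(0.0939⁴ − 0.0764⁴)/32 = 4.288×10^-6 m⁴.
τ_max = T·r/J = 8210 × 0.0470 / 4.288×10^-6 = 8.990×10^7 Pa.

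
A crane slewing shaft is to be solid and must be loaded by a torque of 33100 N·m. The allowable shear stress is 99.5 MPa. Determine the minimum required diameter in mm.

For a solid shaft τ_max = 16T/(πd³), so d = (16T/(π τ_allow))^(1/3) = (16·33100/(π·9.95×10^7))^(1/3) = 0.1192 m.

119 mm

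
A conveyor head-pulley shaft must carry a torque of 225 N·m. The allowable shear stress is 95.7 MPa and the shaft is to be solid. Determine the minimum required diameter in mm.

22.9 mm

For a solid shaft τ_max = 16T/(πd³), so d = (16T/(π τ_allow))^(1/3) = (16·225.0/(π·9.57×10^7))^(1/3) = 0.02288 m.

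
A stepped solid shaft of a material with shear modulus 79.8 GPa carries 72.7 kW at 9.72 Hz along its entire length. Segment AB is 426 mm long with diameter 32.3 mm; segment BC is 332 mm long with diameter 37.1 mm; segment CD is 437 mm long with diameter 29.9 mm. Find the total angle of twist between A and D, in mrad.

169 mrad

ω = 2π·9.72 = 61.07 rad/s, so T = P/ω = 72.7×10³ / 61.07 = 1190 N·m.
J_AB = π(0.0323)⁴/32 = 1.07×10^-7 m⁴; J_BC = π(0.0371)⁴/32 = 1.86×10^-7 m⁴; J_CD = π(0.0299)⁴/32 = 7.85×10^-8 m⁴.
θ = (T/G)·Σ L_i/J_i = (1190/79.8×10⁹)·(0.426/1.07×10^-7 + 0.332/1.86×10^-7 + 0.437/7.85×10^-8) = 0.1692 rad.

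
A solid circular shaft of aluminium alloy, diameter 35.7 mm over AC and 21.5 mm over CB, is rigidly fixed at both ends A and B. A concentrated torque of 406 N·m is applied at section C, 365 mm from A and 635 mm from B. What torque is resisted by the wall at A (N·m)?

Compatibility: T_A·a/J_AC = T_B·b/J_CB with T_A + T_B = T₀.
J_AC = 1.59×10^-7 m⁴, J_CB = 2.10×10^-8 m⁴, so T_A = T₀·(J_AC/a)/((J_AC/a)+(J_CB/b)) = 377.5 N·m, T_B = 28.54 N·m.

377 N·m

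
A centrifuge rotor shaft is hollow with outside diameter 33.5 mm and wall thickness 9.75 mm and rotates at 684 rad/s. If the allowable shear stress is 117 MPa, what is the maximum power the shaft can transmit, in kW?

J = π(d_o⁴ − d_i⁴)/32 = π(0.0335⁴ − 0.0140⁴)/32 = 1.199×10^-7 m⁴.
T_max = τ_allow·J/r = 1.17×10^8 × 1.199×10^-7 / 0.0168 = 837.3 N·m.
ω = 684 rad/s, so P_max = T_max·ω = 5.727×10^5 W.

573 kW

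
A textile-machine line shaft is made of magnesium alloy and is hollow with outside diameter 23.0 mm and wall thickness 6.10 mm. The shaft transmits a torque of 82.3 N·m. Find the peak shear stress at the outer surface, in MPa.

J = π(d_o⁴ − d_i⁴)/32 = π(0.0230⁴ − 0.0108⁴)/32 = 2.614×10^-8 m⁴.
τ_max = T·r/J = 82.30 × 0.0115 / 2.614×10^-8 = 3.621×10^7 Pa.

36.2 MPa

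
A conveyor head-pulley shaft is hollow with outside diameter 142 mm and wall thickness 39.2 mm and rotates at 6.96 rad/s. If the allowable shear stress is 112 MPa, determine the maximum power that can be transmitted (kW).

J = π(d_o⁴ − d_i⁴)/32 = π(0.142⁴ − 0.0636⁴)/32 = 3.831×10^-5 m⁴.
T_max = τ_allow·J/r = 1.12×10^8 × 3.831×10^-5 / 0.0710 = 60430 N·m.
ω = 6.96 rad/s, so P_max = T_max·ω = 4.206×10^5 W.

421 kW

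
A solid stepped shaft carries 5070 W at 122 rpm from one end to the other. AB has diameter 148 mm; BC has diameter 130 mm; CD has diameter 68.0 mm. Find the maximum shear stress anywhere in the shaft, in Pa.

6.43e6 Pa

ω = 2π·122/60 = 12.78 rad/s, so T = P/ω = 5070 / 12.78 = 396.8 N·m.
Under the same torque, τ_max = 16T/(πd³) is largest where d is smallest — segment CD (d = 68.0 mm).
τ_max = 16·396.8/(π·(0.0680)³) = 6.428×10^6 Pa.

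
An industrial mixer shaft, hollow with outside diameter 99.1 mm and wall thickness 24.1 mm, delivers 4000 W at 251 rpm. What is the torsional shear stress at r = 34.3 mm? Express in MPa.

ω = 2π·251/60 = 26.28 rad/s, so T = P/ω = 4000 / 26.28 = 152.2 N·m.
J = π(d_o⁴ − d_i⁴)/32 = π(0.0991⁴ − 0.0509⁴)/32 = 8.810×10^-6 m⁴.
Shear stress varies linearly with radius: τ = T·r/J = 152.2 × 0.0343 / 8.810×10^-6 = 5.925×10^5 Pa.

0.592 MPa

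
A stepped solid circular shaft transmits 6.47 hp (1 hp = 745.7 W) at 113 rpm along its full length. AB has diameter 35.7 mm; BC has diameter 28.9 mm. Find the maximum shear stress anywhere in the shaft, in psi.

ω = 2π·113/60 = 11.83 rad/s, so T = P/ω = 6.47×745.7 / 11.83 = 407.7 N·m.
Under the same torque, τ_max = 16T/(πd³) is largest where d is smallest — segment BC (d = 28.9 mm).
τ_max = 16·407.7/(π·(0.0289)³) = 8.603×10^7 Pa.

12500 psi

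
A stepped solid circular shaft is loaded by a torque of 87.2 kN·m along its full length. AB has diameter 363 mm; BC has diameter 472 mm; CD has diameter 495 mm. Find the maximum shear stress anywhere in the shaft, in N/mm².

Under the same torque, τ_max = 16T/(πd³) is largest where d is smallest — segment AB (d = 363 mm).
τ_max = 16·87200/(π·(0.363)³) = 9.285×10^6 Pa.

9.28 N/mm²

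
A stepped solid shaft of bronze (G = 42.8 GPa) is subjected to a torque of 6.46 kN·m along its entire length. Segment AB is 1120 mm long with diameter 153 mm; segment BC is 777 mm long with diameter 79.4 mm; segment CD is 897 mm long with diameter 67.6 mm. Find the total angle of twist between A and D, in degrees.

5.69°

J_AB = π(0.153)⁴/32 = 5.38×10^-5 m⁴; J_BC = π(0.0794)⁴/32 = 3.90×10^-6 m⁴; J_CD = π(0.0676)⁴/32 = 2.05×10^-6 m⁴.
θ = (T/G)·Σ L_i/J_i = (6460/42.8×10⁹)·(1.12/5.38×10^-5 + 0.777/3.90×10^-6 + 0.897/2.05×10^-6) = 0.09924 rad.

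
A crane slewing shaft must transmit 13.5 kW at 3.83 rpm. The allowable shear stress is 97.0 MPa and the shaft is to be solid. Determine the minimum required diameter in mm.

121 mm

ω = 2π·3.83/60 = 0.4011 rad/s, so T = P/ω = 13.5×10³ / 0.4011 = 33660 N·m.
For a solid shaft τ_max = 16T/(πd³), so d = (16T/(π τ_allow))^(1/3) = (16·33660/(π·9.70×10^7))^(1/3) = 0.1209 m.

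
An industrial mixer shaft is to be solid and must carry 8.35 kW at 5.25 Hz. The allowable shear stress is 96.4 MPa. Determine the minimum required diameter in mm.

ω = 2π·5.25 = 32.99 rad/s, so T = P/ω = 8.35×10³ / 32.99 = 253.1 N·m.
For a solid shaft τ_max = 16T/(πd³), so d = (16T/(π τ_allow))^(1/3) = (16·253.1/(π·9.64×10^7))^(1/3) = 0.02374 m.

23.7 mm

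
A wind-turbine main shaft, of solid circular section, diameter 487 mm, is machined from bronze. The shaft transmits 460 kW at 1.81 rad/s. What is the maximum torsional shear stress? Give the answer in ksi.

1.63 ksi

ω = 1.81 rad/s, so T = P/ω = 460×10³ / 1.810 = 254100 N·m.
J = πd⁴/32 = π(0.487)⁴/32 = 5.522×10^-3 m⁴.
τ_max = T·r/J = 254100 × 0.243 / 5.522×10^-3 = 1.121×10^7 Pa.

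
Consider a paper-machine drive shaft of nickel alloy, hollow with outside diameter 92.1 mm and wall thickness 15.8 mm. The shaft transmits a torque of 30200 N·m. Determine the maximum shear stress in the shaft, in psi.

J = π(d_o⁴ − d_i⁴)/32 = π(0.0921⁴ − 0.0605⁴)/32 = 5.749×10^-6 m⁴.
τ_max = T·r/J = 30200 × 0.0460 / 5.749×10^-6 = 2.419×10^8 Pa.

35100 psi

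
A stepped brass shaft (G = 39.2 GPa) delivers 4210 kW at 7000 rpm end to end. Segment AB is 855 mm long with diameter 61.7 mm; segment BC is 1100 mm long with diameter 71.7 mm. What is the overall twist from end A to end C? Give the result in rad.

0.150 rad

ω = 2π·7000/60 = 733.0 rad/s, so T = P/ω = 4210×10³ / 733.0 = 5743 N·m.
J_AB = π(0.0617)⁴/32 = 1.42×10^-6 m⁴; J_BC = π(0.0717)⁴/32 = 2.59×10^-6 m⁴.
θ = (T/G)·Σ L_i/J_i = (5743/39.2×10⁹)·(0.855/1.42×10^-6 + 1.10/2.59×10^-6) = 0.1502 rad.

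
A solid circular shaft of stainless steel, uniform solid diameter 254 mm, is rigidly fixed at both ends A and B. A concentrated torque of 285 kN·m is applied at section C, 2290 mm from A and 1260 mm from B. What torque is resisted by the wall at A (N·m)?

101000 N·m

With uniform GJ and both ends fixed, compatibility θ_AC = θ_CB gives T_A·a = T_B·b, together with T_A + T_B = T₀.
T_A = T₀·b/(a+b) = 285000·1260/3550 = 101200 N·m; T_B = 183800 N·m.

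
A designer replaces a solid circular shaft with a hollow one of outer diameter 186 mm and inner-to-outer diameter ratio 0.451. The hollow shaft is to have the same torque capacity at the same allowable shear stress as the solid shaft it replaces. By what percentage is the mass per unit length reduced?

Equal τ_max and T ⇒ the solid shaft needs d_s³ = d_o³(1−k⁴), so d_s = 186·(1−0.451⁴)^(1/3) = 183.4 mm.
Area ratio A_h/A_s = d_o²(1−k²)/d_s² = (1−k²)/(1−k⁴)^(2/3) = 0.8194.
Mass saving = 1 − 0.8194 = 18.1 %.

18.1 %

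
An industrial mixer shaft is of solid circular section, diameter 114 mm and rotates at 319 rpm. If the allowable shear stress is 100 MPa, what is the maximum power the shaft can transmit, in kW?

972 kW

J = πd⁴/32 = π(0.114)⁴/32 = 1.658×10^-5 m⁴.
T_max = τ_allow·J/r = 1.00×10^8 × 1.658×10^-5 / 0.0570 = 29090 N·m.
ω = 2π·319/60 = 33.41 rad/s, so P_max = T_max·ω = 9.718×10^5 W.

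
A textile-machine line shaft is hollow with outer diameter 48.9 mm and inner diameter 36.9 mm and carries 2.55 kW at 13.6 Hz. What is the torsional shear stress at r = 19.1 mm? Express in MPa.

ω = 2π·13.6 = 85.45 rad/s, so T = P/ω = 2.55×10³ / 85.45 = 29.84 N·m.
J = π(d_o⁴ − d_i⁴)/32 = π(0.0489⁴ − 0.0369⁴)/32 = 3.793×10^-7 m⁴.
Shear stress varies linearly with radius: τ = T·r/J = 29.84 × 0.0191 / 3.793×10^-7 = 1.503×10^6 Pa.

1.50 MPa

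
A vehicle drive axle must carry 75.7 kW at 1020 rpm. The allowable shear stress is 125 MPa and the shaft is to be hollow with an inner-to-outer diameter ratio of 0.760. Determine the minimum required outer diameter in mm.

35.1 mm

ω = 2π·1020/60 = 106.8 rad/s, so T = P/ω = 75.7×10³ / 106.8 = 708.7 N·m.
For a hollow shaft with d_i/d_o = 0.760: τ_max = 16T/(π d_o³ (1−k⁴)), so d_o = [16T/(π τ_allow (1−k⁴))]^(1/3) = [16·708.7/(π·1.25×10^8·0.6664)]^(1/3) = 0.03512 m.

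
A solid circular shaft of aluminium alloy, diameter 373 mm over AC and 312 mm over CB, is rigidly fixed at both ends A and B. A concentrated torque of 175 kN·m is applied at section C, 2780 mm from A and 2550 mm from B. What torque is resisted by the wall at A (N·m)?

Compatibility: T_A·a/J_AC = T_B·b/J_CB with T_A + T_B = T₀.
J_AC = 1.90×10^-3 m⁴, J_CB = 9.30×10^-4 m⁴, so T_A = T₀·(J_AC/a)/((J_AC/a)+(J_CB/b)) = 114100 N·m, T_B = 60900 N·m.

114000 N·m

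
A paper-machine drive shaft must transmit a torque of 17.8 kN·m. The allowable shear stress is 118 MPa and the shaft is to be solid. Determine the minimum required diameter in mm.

For a solid shaft τ_max = 16T/(πd³), so d = (16T/(π τ_allow))^(1/3) = (16·17800/(π·1.18×10^8))^(1/3) = 0.09159 m.

91.6 mm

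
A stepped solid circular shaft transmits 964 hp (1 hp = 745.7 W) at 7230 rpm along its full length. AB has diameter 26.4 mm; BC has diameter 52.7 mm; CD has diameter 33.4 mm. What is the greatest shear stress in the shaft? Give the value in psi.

ω = 2π·7230/60 = 757.1 rad/s, so T = P/ω = 964×745.7 / 757.1 = 949.5 N·m.
Under the same torque, τ_max = 16T/(πd³) is largest where d is smallest — segment AB (d = 26.4 mm).
τ_max = 16·949.5/(π·(0.0264)³) = 2.628×10^8 Pa.

38100 psi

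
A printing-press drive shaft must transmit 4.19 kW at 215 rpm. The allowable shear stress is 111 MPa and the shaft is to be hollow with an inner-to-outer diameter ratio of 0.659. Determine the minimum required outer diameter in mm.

ω = 2π·215/60 = 22.51 rad/s, so T = P/ω = 4.19×10³ / 22.51 = 186.1 N·m.
For a hollow shaft with d_i/d_o = 0.659: τ_max = 16T/(π d_o³ (1−k⁴)), so d_o = [16T/(π τ_allow (1−k⁴))]^(1/3) = [16·186.1/(π·1.11×10^8·0.8114)]^(1/3) = 0.02191 m.

21.9 mm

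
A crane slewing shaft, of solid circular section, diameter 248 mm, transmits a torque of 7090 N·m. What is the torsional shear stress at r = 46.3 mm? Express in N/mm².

0.884 N/mm²

J = πd⁴/32 = π(0.248)⁴/32 = 3.714×10^-4 m⁴.
Shear stress varies linearly with radius: τ = T·r/J = 7090 × 0.0463 / 3.714×10^-4 = 8.839×10^5 Pa.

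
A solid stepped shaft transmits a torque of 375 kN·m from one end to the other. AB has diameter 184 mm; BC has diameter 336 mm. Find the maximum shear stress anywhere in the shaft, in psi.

Under the same torque, τ_max = 16T/(πd³) is largest where d is smallest — segment AB (d = 184 mm).
τ_max = 16·375000/(π·(0.184)³) = 3.066×10^8 Pa.

44500 psi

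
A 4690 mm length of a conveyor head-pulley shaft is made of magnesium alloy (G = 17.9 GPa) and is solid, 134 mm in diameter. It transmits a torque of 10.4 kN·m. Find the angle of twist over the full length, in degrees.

J = πd⁴/32 = π(0.134)⁴/32 = 3.165×10^-5 m⁴.
θ = T·L/(G·J) = 10400 × 4.69 / (17.9×10⁹ × 3.165×10^-5) = 0.08609 rad.

4.93°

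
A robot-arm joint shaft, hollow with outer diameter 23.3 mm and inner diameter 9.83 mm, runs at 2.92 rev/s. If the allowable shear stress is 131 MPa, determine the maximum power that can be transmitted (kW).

5.78 kW

J = π(d_o⁴ − d_i⁴)/32 = π(0.0233⁴ − 0.00983⁴)/32 = 2.802×10^-8 m⁴.
T_max = τ_allow·J/r = 1.31×10^8 × 2.802×10^-8 / 0.0117 = 315.1 N·m.
ω = 2π·2.92 = 18.35 rad/s, so P_max = T_max·ω = 5780 W.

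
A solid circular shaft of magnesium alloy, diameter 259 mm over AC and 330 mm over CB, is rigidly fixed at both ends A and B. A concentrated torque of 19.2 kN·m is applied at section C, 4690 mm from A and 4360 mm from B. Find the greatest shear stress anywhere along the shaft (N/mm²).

2.01 N/mm²

Compatibility: T_A·a/J_AC = T_B·b/J_CB with T_A + T_B = T₀.
J_AC = 4.42×10^-4 m⁴, J_CB = 1.16×10^-3 m⁴, so T_A = T₀·(J_AC/a)/((J_AC/a)+(J_CB/b)) = 5007 N·m, T_B = 14190 N·m.
τ in each portion: τ_AC = 1.47×10^6 Pa, τ_CB = 2.01×10^6 Pa; maximum is in CB.
τ_max = T_CB·r/J = 14190·0.165/1.16×10^-3 = 2.011×10^6 Pa.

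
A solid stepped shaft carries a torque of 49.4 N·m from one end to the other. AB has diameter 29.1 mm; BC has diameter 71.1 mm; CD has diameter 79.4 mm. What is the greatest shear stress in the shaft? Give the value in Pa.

Under the same torque, τ_max = 16T/(πd³) is largest where d is smallest — segment AB (d = 29.1 mm).
τ_max = 16·49.40/(π·(0.0291)³) = 1.021×10^7 Pa.

1.02e7 Pa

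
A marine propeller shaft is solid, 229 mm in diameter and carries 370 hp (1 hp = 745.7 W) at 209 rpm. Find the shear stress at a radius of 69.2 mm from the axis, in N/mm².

3.23 N/mm²

ω = 2π·209/60 = 21.89 rad/s, so T = P/ω = 370×745.7 / 21.89 = 12610 N·m.
J = πd⁴/32 = π(0.229)⁴/32 = 2.700×10^-4 m⁴.
Shear stress varies linearly with radius: τ = T·r/J = 12610 × 0.0692 / 2.700×10^-4 = 3.231×10^6 Pa.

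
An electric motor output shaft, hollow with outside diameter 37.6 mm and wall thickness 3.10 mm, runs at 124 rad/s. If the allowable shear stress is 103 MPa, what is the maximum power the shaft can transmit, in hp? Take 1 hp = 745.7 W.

91.8 hp

J = π(d_o⁴ − d_i⁴)/32 = π(0.0376⁴ − 0.0314⁴)/32 = 1.008×10^-7 m⁴.
T_max = τ_allow·J/r = 1.03×10^8 × 1.008×10^-7 / 0.0188 = 552.2 N·m.
ω = 124 rad/s, so P_max = T_max·ω = 6.847×10^4 W.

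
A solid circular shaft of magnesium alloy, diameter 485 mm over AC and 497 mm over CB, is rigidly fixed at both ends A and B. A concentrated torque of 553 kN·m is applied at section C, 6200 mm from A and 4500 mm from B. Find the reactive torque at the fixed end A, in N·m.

220000 N·m

Compatibility: T_A·a/J_AC = T_B·b/J_CB with T_A + T_B = T₀.
J_AC = 5.43×10^-3 m⁴, J_CB = 5.99×10^-3 m⁴, so T_A = T₀·(J_AC/a)/((J_AC/a)+(J_CB/b)) = 219500 N·m, T_B = 333500 N·m.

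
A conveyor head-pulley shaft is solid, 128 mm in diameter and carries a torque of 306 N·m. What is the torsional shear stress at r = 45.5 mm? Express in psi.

J = πd⁴/32 = π(0.128)⁴/32 = 2.635×10^-5 m⁴.
Shear stress varies linearly with radius: τ = T·r/J = 306.0 × 0.0455 / 2.635×10^-5 = 5.283×10^5 Pa.

76.6 psi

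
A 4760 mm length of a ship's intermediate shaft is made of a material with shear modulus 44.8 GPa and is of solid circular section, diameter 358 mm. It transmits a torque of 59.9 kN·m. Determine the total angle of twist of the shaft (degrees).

J = πd⁴/32 = π(0.358)⁴/32 = 1.613×10^-3 m⁴.
θ = T·L/(G·J) = 59900 × 4.76 / (44.8×10⁹ × 1.613×10^-3) = 3.947×10^-3 rad.

0.226°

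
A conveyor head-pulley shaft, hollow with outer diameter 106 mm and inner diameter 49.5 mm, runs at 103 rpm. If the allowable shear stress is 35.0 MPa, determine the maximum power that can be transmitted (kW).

84.1 kW

J = π(d_o⁴ − d_i⁴)/32 = π(0.106⁴ − 0.0495⁴)/32 = 1.180×10^-5 m⁴.
T_max = τ_allow·J/r = 3.50×10^7 × 1.180×10^-5 / 0.0530 = 7796 N·m.
ω = 2π·103/60 = 10.79 rad/s, so P_max = T_max·ω = 8.409×10^4 W.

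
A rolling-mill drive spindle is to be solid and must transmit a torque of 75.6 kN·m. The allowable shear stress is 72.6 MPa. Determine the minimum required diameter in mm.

174 mm

For a solid shaft τ_max = 16T/(πd³), so d = (16T/(π τ_allow))^(1/3) = (16·75600/(π·7.26×10^7))^(1/3) = 0.1744 m.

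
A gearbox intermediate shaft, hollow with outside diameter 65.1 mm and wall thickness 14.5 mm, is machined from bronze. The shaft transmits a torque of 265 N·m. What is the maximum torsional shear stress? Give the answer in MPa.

5.40 MPa

J = π(d_o⁴ − d_i⁴)/32 = π(0.0651⁴ − 0.0361⁴)/32 = 1.597×10^-6 m⁴.
τ_max = T·r/J = 265.0 × 0.0325 / 1.597×10^-6 = 5.403×10^6 Pa.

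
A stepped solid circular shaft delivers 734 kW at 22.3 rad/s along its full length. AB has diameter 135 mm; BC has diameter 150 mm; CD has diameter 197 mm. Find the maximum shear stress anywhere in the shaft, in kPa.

ω = 22.3 rad/s, so T = P/ω = 734×10³ / 22.30 = 32910 N·m.
Under the same torque, τ_max = 16T/(πd³) is largest where d is smallest — segment AB (d = 135 mm).
τ_max = 16·32910/(π·(0.135)³) = 6.813×10^7 Pa.

68100 kPa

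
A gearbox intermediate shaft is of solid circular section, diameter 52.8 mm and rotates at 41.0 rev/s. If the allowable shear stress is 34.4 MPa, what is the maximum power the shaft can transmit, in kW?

J = πd⁴/32 = π(0.0528)⁴/32 = 7.630×10^-7 m⁴.
T_max = τ_allow·J/r = 3.44×10^7 × 7.630×10^-7 / 0.0264 = 994.2 N·m.
ω = 2π·41.0 = 257.6 rad/s, so P_max = T_max·ω = 2.561×10^5 W.

256 kW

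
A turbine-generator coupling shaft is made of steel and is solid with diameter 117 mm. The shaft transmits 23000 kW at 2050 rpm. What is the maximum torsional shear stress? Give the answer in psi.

49400 psi

ω = 2π·2050/60 = 214.7 rad/s, so T = P/ω = 23000×10³ / 214.7 = 107100 N·m.
J = πd⁴/32 = π(0.117)⁴/32 = 1.840×10^-5 m⁴.
τ_max = T·r/J = 107100 × 0.0585 / 1.840×10^-5 = 3.407×10^8 Pa.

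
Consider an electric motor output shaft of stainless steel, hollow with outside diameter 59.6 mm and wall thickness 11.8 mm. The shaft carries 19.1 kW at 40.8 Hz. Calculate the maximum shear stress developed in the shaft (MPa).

2.07 MPa

ω = 2π·40.8 = 256.4 rad/s, so T = P/ω = 19.1×10³ / 256.4 = 74.51 N·m.
J = π(d_o⁴ − d_i⁴)/32 = π(0.0596⁴ − 0.0360⁴)/32 = 1.074×10^-6 m⁴.
τ_max = T·r/J = 74.51 × 0.0298 / 1.074×10^-6 = 2.068×10^6 Pa.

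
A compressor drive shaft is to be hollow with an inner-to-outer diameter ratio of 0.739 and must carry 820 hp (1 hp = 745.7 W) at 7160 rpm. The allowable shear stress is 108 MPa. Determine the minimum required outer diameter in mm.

38.0 mm

ω = 2π·7160/60 = 749.8 rad/s, so T = P/ω = 820×745.7 / 749.8 = 815.5 N·m.
For a hollow shaft with d_i/d_o = 0.739: τ_max = 16T/(π d_o³ (1−k⁴)), so d_o = [16T/(π τ_allow (1−k⁴))]^(1/3) = [16·815.5/(π·1.08×10^8·0.7018)]^(1/3) = 0.03798 m.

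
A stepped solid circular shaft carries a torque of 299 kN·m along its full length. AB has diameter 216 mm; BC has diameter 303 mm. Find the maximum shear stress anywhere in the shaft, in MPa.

Under the same torque, τ_max = 16T/(πd³) is largest where d is smallest — segment AB (d = 216 mm).
τ_max = 16·299000/(π·(0.216)³) = 1.511×10^8 Pa.

151 MPa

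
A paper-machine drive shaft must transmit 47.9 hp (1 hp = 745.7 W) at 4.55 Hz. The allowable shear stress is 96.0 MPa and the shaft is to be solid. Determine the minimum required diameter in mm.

40.5 mm

ω = 2π·4.55 = 28.59 rad/s, so T = P/ω = 47.9×745.7 / 28.59 = 1249 N·m.
For a solid shaft τ_max = 16T/(πd³), so d = (16T/(π τ_allow))^(1/3) = (16·1249/(π·9.60×10^7))^(1/3) = 0.04047 m.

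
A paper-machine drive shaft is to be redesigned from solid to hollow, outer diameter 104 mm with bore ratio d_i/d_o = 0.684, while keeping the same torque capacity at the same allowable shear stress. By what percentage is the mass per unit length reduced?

37.3 %

Equal τ_max and T ⇒ the solid shaft needs d_s³ = d_o³(1−k⁴), so d_s = 104·(1−0.684⁴)^(1/3) = 95.78 mm.
Area ratio A_h/A_s = d_o²(1−k²)/d_s² = (1−k²)/(1−k⁴)^(2/3) = 0.6274.
Mass saving = 1 − 0.6274 = 37.3 %.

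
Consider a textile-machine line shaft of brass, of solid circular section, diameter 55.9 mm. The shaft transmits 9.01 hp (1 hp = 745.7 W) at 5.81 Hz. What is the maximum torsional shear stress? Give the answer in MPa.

5.37 MPa

ω = 2π·5.81 = 36.51 rad/s, so T = P/ω = 9.01×745.7 / 36.51 = 184.0 N·m.
J = πd⁴/32 = π(0.0559)⁴/32 = 9.586×10^-7 m⁴.
τ_max = T·r/J = 184.0 × 0.0279 / 9.586×10^-7 = 5.366×10^6 Pa.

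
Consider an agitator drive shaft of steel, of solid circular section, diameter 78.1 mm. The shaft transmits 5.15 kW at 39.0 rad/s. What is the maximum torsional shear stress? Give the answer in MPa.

1.41 MPa

ω = 39.0 rad/s, so T = P/ω = 5.15×10³ / 39.00 = 132.1 N·m.
J = πd⁴/32 = π(0.0781)⁴/32 = 3.653×10^-6 m⁴.
τ_max = T·r/J = 132.1 × 0.0390 / 3.653×10^-6 = 1.412×10^6 Pa.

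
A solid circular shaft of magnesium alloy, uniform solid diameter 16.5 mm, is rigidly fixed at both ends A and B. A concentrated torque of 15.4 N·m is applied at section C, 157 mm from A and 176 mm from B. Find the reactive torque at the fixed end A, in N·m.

8.14 N·m

With uniform GJ and both ends fixed, compatibility θ_AC = θ_CB gives T_A·a = T_B·b, together with T_A + T_B = T₀.
T_A = T₀·b/(a+b) = 15.40·176/333.0 = 8.139 N·m; T_B = 7.261 N·m.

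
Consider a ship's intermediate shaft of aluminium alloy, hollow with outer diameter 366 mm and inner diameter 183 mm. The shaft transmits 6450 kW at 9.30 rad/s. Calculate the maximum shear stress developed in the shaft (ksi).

11.1 ksi

ω = 9.30 rad/s, so T = P/ω = 6450×10³ / 9.300 = 693500 N·m.
J = π(d_o⁴ − d_i⁴)/32 = π(0.366⁴ − 0.183⁴)/32 = 1.652×10^-3 m⁴.
τ_max = T·r/J = 693500 × 0.183 / 1.652×10^-3 = 7.685×10^7 Pa.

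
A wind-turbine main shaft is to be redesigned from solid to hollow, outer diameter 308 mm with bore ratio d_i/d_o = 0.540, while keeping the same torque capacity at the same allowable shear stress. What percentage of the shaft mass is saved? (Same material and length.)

Equal τ_max and T ⇒ the solid shaft needs d_s³ = d_o³(1−k⁴), so d_s = 308·(1−0.540⁴)^(1/3) = 299.0 mm.
Area ratio A_h/A_s = d_o²(1−k²)/d_s² = (1−k²)/(1−k⁴)^(2/3) = 0.7516.
Mass saving = 1 − 0.7516 = 24.8 %.

24.8 %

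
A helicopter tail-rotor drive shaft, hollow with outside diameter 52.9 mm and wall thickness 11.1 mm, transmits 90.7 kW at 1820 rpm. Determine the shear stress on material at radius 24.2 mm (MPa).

ω = 2π·1820/60 = 190.6 rad/s, so T = P/ω = 90.7×10³ / 190.6 = 475.9 N·m.
J = π(d_o⁴ − d_i⁴)/32 = π(0.0529⁴ − 0.0307⁴)/32 = 6.816×10^-7 m⁴.
Shear stress varies linearly with radius: τ = T·r/J = 475.9 × 0.0242 / 6.816×10^-7 = 1.690×10^7 Pa.

16.9 MPa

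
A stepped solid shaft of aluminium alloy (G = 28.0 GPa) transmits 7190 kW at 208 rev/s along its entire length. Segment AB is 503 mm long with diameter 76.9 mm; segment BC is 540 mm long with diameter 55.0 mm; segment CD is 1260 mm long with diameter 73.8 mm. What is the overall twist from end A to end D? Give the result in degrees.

ω = 2π·208 = 1307 rad/s, so T = P/ω = 7190×10³ / 1307 = 5502 N·m.
J_AB = π(0.0769)⁴/32 = 3.43×10^-6 m⁴; J_BC = π(0.0550)⁴/32 = 8.98×10^-7 m⁴; J_CD = π(0.0738)⁴/32 = 2.91×10^-6 m⁴.
θ = (T/G)·Σ L_i/J_i = (5502/28.0×10⁹)·(0.503/3.43×10^-6 + 0.540/8.98×10^-7 + 1.26/2.91×10^-6) = 0.2319 rad.

13.3°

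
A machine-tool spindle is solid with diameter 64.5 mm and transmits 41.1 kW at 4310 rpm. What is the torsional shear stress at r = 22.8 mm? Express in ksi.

ω = 2π·4310/60 = 451.3 rad/s, so T = P/ω = 41.1×10³ / 451.3 = 91.06 N·m.
J = πd⁴/32 = π(0.0645)⁴/32 = 1.699×10^-6 m⁴.
Shear stress varies linearly with radius: τ = T·r/J = 91.06 × 0.0228 / 1.699×10^-6 = 1.222×10^6 Pa.

0.177 ksi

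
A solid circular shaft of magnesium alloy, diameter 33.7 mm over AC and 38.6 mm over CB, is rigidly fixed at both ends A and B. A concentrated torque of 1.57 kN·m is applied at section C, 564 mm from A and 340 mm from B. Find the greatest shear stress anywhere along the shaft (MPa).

Compatibility: T_A·a/J_AC = T_B·b/J_CB with T_A + T_B = T₀.
J_AC = 1.27×10^-7 m⁴, J_CB = 2.18×10^-7 m⁴, so T_A = T₀·(J_AC/a)/((J_AC/a)+(J_CB/b)) = 407.2 N·m, T_B = 1163 N·m.
τ in each portion: τ_AC = 5.42×10^7 Pa, τ_CB = 1.03×10^8 Pa; maximum is in CB.
τ_max = T_CB·r/J = 1163·0.0193/2.18×10^-7 = 1.030×10^8 Pa.

103 MPa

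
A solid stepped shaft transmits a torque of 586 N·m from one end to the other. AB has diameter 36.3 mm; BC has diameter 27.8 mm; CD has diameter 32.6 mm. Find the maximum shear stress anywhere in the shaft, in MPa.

139 MPa

Under the same torque, τ_max = 16T/(πd³) is largest where d is smallest — segment BC (d = 27.8 mm).
τ_max = 16·586.0/(π·(0.0278)³) = 1.389×10^8 Pa.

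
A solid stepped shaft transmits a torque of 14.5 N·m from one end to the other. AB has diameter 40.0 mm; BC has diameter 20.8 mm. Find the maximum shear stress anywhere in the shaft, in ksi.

Under the same torque, τ_max = 16T/(πd³) is largest where d is smallest — segment BC (d = 20.8 mm).
τ_max = 16·14.50/(π·(0.0208)³) = 8.206×10^6 Pa.

1.19 ksi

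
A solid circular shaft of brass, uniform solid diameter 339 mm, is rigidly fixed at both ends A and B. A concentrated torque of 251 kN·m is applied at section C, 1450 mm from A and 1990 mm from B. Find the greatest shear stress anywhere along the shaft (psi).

2750 psi

With uniform GJ and both ends fixed, compatibility θ_AC = θ_CB gives T_A·a = T_B·b, together with T_A + T_B = T₀.
T_A = T₀·b/(a+b) = 251000·1990/3440 = 145200 N·m; T_B = 105800 N·m.
τ in each portion: τ_AC = 1.90×10^7 Pa, τ_CB = 1.38×10^7 Pa; maximum is in AC.
τ_max = T_AC·r/J = 145200·0.170/1.30×10^-3 = 1.898×10^7 Pa.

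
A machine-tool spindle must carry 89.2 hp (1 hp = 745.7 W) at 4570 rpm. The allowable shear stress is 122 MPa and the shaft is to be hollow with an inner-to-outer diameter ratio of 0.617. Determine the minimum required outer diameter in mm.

ω = 2π·4570/60 = 478.6 rad/s, so T = P/ω = 89.2×745.7 / 478.6 = 139.0 N·m.
For a hollow shaft with d_i/d_o = 0.617: τ_max = 16T/(π d_o³ (1−k⁴)), so d_o = [16T/(π τ_allow (1−k⁴))]^(1/3) = [16·139.0/(π·1.22×10^8·0.8551)]^(1/3) = 0.01893 m.

18.9 mm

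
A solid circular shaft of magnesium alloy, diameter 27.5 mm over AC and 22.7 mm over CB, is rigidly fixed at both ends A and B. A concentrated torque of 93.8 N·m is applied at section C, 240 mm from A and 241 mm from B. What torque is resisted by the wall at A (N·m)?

Compatibility: T_A·a/J_AC = T_B·b/J_CB with T_A + T_B = T₀.
J_AC = 5.61×10^-8 m⁴, J_CB = 2.61×10^-8 m⁴, so T_A = T₀·(J_AC/a)/((J_AC/a)+(J_CB/b)) = 64.14 N·m, T_B = 29.66 N·m.

64.1 N·m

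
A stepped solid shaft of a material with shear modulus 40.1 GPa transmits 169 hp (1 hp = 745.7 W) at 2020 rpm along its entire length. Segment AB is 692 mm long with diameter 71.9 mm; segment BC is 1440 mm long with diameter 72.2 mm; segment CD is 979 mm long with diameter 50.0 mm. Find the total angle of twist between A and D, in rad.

0.0356 rad

ω = 2π·2020/60 = 211.5 rad/s, so T = P/ω = 169×745.7 / 211.5 = 595.8 N·m.
J_AB = π(0.0719)⁴/32 = 2.62×10^-6 m⁴; J_BC = π(0.0722)⁴/32 = 2.67×10^-6 m⁴; J_CD = π(0.0500)⁴/32 = 6.14×10^-7 m⁴.
θ = (T/G)·Σ L_i/J_i = (595.8/40.1×10⁹)·(0.692/2.62×10^-6 + 1.44/2.67×10^-6 + 0.979/6.14×10^-7) = 0.03564 rad.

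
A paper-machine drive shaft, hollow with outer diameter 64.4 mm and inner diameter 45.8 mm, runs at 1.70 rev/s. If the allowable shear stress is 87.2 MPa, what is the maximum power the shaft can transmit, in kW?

36.4 kW

J = π(d_o⁴ − d_i⁴)/32 = π(0.0644⁴ − 0.0458⁴)/32 = 1.257×10^-6 m⁴.
T_max = τ_allow·J/r = 8.72×10^7 × 1.257×10^-6 / 0.0322 = 3403 N·m.
ω = 2π·1.70 = 10.68 rad/s, so P_max = T_max·ω = 3.635×10^4 W.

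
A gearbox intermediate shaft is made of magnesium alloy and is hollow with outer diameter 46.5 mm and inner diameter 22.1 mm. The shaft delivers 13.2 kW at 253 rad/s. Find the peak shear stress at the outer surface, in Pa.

ω = 253 rad/s, so T = P/ω = 13.2×10³ / 253.0 = 52.17 N·m.
J = π(d_o⁴ − d_i⁴)/32 = π(0.0465⁴ − 0.0221⁴)/32 = 4.356×10^-7 m⁴.
τ_max = T·r/J = 52.17 × 0.0232 / 4.356×10^-7 = 2.785×10^6 Pa.

2.78e6 Pa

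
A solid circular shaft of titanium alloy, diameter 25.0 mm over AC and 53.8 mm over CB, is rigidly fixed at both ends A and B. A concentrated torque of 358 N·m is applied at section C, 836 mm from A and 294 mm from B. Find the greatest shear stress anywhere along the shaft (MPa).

Compatibility: T_A·a/J_AC = T_B·b/J_CB with T_A + T_B = T₀.
J_AC = 3.83×10^-8 m⁴, J_CB = 8.22×10^-7 m⁴, so T_A = T₀·(J_AC/a)/((J_AC/a)+(J_CB/b)) = 5.776 N·m, T_B = 352.2 N·m.
τ in each portion: τ_AC = 1.88×10^6 Pa, τ_CB = 1.15×10^7 Pa; maximum is in CB.
τ_max = T_CB·r/J = 352.2·0.0269/8.22×10^-7 = 1.152×10^7 Pa.

11.5 MPa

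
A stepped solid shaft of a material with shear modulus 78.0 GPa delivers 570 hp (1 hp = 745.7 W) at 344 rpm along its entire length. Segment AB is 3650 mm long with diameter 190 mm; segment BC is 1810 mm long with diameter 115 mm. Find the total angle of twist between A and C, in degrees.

1.16°

ω = 2π·344/60 = 36.02 rad/s, so T = P/ω = 570×745.7 / 36.02 = 11800 N·m.
J_AB = π(0.190)⁴/32 = 1.28×10^-4 m⁴; J_BC = π(0.115)⁴/32 = 1.72×10^-5 m⁴.
θ = (T/G)·Σ L_i/J_i = (11800/78.0×10⁹)·(3.65/1.28×10^-4 + 1.81/1.72×10^-5) = 0.02026 rad.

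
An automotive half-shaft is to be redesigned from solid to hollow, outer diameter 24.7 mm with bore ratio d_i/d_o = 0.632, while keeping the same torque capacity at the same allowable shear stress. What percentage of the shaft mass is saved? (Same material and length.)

32.6 %

Equal τ_max and T ⇒ the solid shaft needs d_s³ = d_o³(1−k⁴), so d_s = 24.7·(1−0.632⁴)^(1/3) = 23.31 mm.
Area ratio A_h/A_s = d_o²(1−k²)/d_s² = (1−k²)/(1−k⁴)^(2/3) = 0.6744.
Mass saving = 1 − 0.6744 = 32.6 %.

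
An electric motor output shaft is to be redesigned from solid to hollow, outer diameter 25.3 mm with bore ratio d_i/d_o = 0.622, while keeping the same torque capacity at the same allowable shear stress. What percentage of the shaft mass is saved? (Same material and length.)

31.7 %

Equal τ_max and T ⇒ the solid shaft needs d_s³ = d_o³(1−k⁴), so d_s = 25.3·(1−0.622⁴)^(1/3) = 23.97 mm.
Area ratio A_h/A_s = d_o²(1−k²)/d_s² = (1−k²)/(1−k⁴)^(2/3) = 0.6831.
Mass saving = 1 − 0.6831 = 31.7 %.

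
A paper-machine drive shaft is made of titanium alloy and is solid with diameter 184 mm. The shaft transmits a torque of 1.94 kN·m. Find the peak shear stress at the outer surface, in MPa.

J = πd⁴/32 = π(0.184)⁴/32 = 1.125×10^-4 m⁴.
τ_max = T·r/J = 1940 × 0.0920 / 1.125×10^-4 = 1.586×10^6 Pa.

1.59 MPa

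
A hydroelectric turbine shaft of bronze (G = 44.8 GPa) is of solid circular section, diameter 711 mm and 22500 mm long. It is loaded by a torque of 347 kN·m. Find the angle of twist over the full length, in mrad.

6.95 mrad

J = πd⁴/32 = π(0.711)⁴/32 = 0.02509 m⁴.
θ = T·L/(G·J) = 347000 × 22.5 / (44.8×10⁹ × 0.02509) = 6.946×10^-3 rad.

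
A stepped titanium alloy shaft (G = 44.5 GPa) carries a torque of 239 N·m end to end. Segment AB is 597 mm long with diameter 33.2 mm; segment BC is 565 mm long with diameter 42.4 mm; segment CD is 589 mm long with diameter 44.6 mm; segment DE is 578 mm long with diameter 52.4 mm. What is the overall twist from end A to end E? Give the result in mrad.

J_AB = π(0.0332)⁴/32 = 1.19×10^-7 m⁴; J_BC = π(0.0424)⁴/32 = 3.17×10^-7 m⁴; J_CD = π(0.0446)⁴/32 = 3.88×10^-7 m⁴; J_DE = π(0.0524)⁴/32 = 7.40×10^-7 m⁴.
θ = (T/G)·Σ L_i/J_i = (239.0/44.5×10⁹)·(0.597/1.19×10^-7 + 0.565/3.17×10^-7 + 0.589/3.88×10^-7 + 0.578/7.40×10^-7) = 0.04878 rad.

48.8 mrad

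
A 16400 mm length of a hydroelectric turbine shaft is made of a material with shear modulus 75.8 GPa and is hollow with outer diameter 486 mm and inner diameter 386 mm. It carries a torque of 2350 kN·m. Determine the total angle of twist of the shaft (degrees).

8.83°

J = π(d_o⁴ − d_i⁴)/32 = π(0.486⁴ − 0.386⁴)/32 = 3.298×10^-3 m⁴.
θ = T·L/(G·J) = 2.350e6 × 16.4 / (75.8×10⁹ × 3.298×10^-3) = 0.1542 rad.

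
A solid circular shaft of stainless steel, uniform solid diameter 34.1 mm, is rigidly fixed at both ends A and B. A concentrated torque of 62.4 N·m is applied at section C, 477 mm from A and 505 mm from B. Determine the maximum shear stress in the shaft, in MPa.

With uniform GJ and both ends fixed, compatibility θ_AC = θ_CB gives T_A·a = T_B·b, together with T_A + T_B = T₀.
T_A = T₀·b/(a+b) = 62.40·505/982.0 = 32.09 N·m; T_B = 30.31 N·m.
τ in each portion: τ_AC = 4.12×10^6 Pa, τ_CB = 3.89×10^6 Pa; maximum is in AC.
τ_max = T_AC·r/J = 32.09·0.0170/1.33×10^-7 = 4.122×10^6 Pa.

4.12 MPa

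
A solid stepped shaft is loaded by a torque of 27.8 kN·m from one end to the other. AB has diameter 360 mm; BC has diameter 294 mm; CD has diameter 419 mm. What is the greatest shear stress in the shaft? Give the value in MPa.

5.57 MPa

Under the same torque, τ_max = 16T/(πd³) is largest where d is smallest — segment BC (d = 294 mm).
τ_max = 16·27800/(π·(0.294)³) = 5.572×10^6 Pa.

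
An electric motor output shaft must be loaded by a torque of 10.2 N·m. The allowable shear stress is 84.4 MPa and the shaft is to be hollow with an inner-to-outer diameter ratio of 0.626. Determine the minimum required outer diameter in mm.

For a hollow shaft with d_i/d_o = 0.626: τ_max = 16T/(π d_o³ (1−k⁴)), so d_o = [16T/(π τ_allow (1−k⁴))]^(1/3) = [16·10.20/(π·8.44×10^7·0.8464)]^(1/3) = 0.008992 m.

8.99 mm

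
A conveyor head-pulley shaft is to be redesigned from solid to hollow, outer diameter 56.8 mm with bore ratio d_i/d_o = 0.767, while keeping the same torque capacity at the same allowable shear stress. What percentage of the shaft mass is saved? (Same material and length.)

45.4 %

Equal τ_max and T ⇒ the solid shaft needs d_s³ = d_o³(1−k⁴), so d_s = 56.8·(1−0.767⁴)^(1/3) = 49.30 mm.
Area ratio A_h/A_s = d_o²(1−k²)/d_s² = (1−k²)/(1−k⁴)^(2/3) = 0.5465.
Mass saving = 1 − 0.5465 = 45.4 %.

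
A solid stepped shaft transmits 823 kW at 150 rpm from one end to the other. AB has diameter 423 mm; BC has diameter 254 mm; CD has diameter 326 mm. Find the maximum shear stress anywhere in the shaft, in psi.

2360 psi

ω = 2π·150/60 = 15.71 rad/s, so T = P/ω = 823×10³ / 15.71 = 52390 N·m.
Under the same torque, τ_max = 16T/(πd³) is largest where d is smallest — segment BC (d = 254 mm).
τ_max = 16·52390/(π·(0.254)³) = 1.628×10^7 Pa.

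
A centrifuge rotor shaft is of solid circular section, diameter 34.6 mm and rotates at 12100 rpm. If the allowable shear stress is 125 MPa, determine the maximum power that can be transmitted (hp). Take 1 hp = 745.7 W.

J = πd⁴/32 = π(0.0346)⁴/32 = 1.407×10^-7 m⁴.
T_max = τ_allow·J/r = 1.25×10^8 × 1.407×10^-7 / 0.0173 = 1017 N·m.
ω = 2π·12100/60 = 1267 rad/s, so P_max = T_max·ω = 1.288×10^6 W.

1730 hp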